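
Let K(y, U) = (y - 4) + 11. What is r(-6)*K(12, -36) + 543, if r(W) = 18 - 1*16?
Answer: 581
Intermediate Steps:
K(y, U) = 7 + y (K(y, U) = (-4 + y) + 11 = 7 + y)
r(W) = 2 (r(W) = 18 - 16 = 2)
r(-6)*K(12, -36) + 543 = 2*(7 + 12) + 543 = 2*19 + 543 = 38 + 543 = 581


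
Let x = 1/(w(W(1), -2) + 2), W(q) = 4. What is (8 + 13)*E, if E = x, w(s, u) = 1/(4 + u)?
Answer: 42/5 ≈ 8.4000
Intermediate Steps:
x = ⅖ (x = 1/(1/(4 - 2) + 2) = 1/(1/2 + 2) = 1/(½ + 2) = 1/(5/2) = ⅖ ≈ 0.40000)
E = ⅖ ≈ 0.40000
(8 + 13)*E = (8 + 13)*(⅖) = 21*(⅖) = 42/5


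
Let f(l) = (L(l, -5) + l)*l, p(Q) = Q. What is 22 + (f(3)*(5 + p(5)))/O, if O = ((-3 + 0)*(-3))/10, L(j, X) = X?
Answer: -134/3 ≈ -44.667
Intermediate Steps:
f(l) = l*(-5 + l) (f(l) = (-5 + l)*l = l*(-5 + l))
O = 9/10 (O = -3*(-3)*(1/10) = 9*(1/10) = 9/10 ≈ 0.90000)
22 + (f(3)*(5 + p(5)))/O = 22 + ((3*(-5 + 3))*(5 + 5))/(9/10) = 22 + ((3*(-2))*10)*(10/9) = 22 - 6*10*(10/9) = 22 - 60*10/9 = 22 - 200/3 = -134/3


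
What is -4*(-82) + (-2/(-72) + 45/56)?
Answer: 165731/504 ≈ 328.83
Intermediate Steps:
-4*(-82) + (-2/(-72) + 45/56) = 328 + (-2*(-1/72) + 45*(1/56)) = 328 + (1/36 + 45/56) = 328 + 419/504 = 165731/504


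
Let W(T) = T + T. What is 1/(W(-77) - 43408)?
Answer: -1/43562 ≈ -2.2956e-5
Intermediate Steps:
W(T) = 2*T
1/(W(-77) - 43408) = 1/(2*(-77) - 43408) = 1/(-154 - 43408) = 1/(-43562) = -1/43562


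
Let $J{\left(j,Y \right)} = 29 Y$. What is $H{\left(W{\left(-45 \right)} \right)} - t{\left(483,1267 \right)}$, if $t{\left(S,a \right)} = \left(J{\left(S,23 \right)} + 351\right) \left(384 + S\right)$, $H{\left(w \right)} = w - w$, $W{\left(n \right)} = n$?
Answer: $-882606$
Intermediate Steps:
$H{\left(w \right)} = 0$
$t{\left(S,a \right)} = 390912 + 1018 S$ ($t{\left(S,a \right)} = \left(29 \cdot 23 + 351\right) \left(384 + S\right) = \left(667 + 351\right) \left(384 + S\right) = 1018 \left(384 + S\right) = 390912 + 1018 S$)
$H{\left(W{\left(-45 \right)} \right)} - t{\left(483,1267 \right)} = 0 - \left(390912 + 1018 \cdot 483\right) = 0 - \left(390912 + 491694\right) = 0 - 882606 = -882606$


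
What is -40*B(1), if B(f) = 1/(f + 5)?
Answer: -20/3 ≈ -6.6667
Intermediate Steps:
B(f) = 1/(5 + f)
-40*B(1) = -40/(5 + 1) = -40/6 = -40*1/6 = -20/3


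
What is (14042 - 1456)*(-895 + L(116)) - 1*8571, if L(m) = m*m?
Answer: 158084175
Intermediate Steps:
L(m) = m**2
(14042 - 1456)*(-895 + L(116)) - 1*8571 = (14042 - 1456)*(-895 + 116**2) - 1*8571 = 12586*(-895 + 13456) - 8571 = 12586*12561 - 8571 = 158092746 - 8571 = 158084175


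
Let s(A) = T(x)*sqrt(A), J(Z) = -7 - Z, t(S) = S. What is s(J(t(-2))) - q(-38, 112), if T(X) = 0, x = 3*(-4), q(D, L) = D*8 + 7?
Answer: 297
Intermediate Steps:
q(D, L) = 7 + 8*D (q(D, L) = 8*D + 7 = 7 + 8*D)
x = -12
s(A) = 0 (s(A) = 0*sqrt(A) = 0)
s(J(t(-2))) - q(-38, 112) = 0 - (7 + 8*(-38)) = 0 - (7 - 304) = 0 - 1*(-297) = 0 + 297 = 297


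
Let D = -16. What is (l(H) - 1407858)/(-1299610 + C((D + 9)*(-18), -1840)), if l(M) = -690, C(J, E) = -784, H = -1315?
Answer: 704274/650197 ≈ 1.0832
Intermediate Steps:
(l(H) - 1407858)/(-1299610 + C((D + 9)*(-18), -1840)) = (-690 - 1407858)/(-1299610 - 784) = -1408548/(-1300394) = -1408548*(-1/1300394) = 704274/650197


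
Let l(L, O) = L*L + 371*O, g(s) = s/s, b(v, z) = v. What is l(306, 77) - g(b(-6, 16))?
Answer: 122202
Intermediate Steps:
g(s) = 1
l(L, O) = L² + 371*O
l(306, 77) - g(b(-6, 16)) = (306² + 371*77) - 1*1 = (93636 + 28567) - 1 = 122203 - 1 = 122202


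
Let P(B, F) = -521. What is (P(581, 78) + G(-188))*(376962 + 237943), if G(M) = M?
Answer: -435967645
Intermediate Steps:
(P(581, 78) + G(-188))*(376962 + 237943) = (-521 - 188)*(376962 + 237943) = -709*614905 = -435967645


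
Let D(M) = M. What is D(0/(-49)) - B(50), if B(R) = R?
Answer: -50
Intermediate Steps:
D(0/(-49)) - B(50) = 0/(-49) - 1*50 = 0*(-1/49) - 50 = 0 - 50 = -50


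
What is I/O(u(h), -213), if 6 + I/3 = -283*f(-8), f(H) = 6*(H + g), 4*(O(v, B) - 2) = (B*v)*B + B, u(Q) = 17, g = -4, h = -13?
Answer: 61110/192767 ≈ 0.31701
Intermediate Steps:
O(v, B) = 2 + B/4 + v*B**2/4 (O(v, B) = 2 + ((B*v)*B + B)/4 = 2 + (v*B**2 + B)/4 = 2 + (B + v*B**2)/4 = 2 + (B/4 + v*B**2/4) = 2 + B/4 + v*B**2/4)
f(H) = -24 + 6*H (f(H) = 6*(H - 4) = 6*(-4 + H) = -24 + 6*H)
I = 61110 (I = -18 + 3*(-283*(-24 + 6*(-8))) = -18 + 3*(-283*(-24 - 48)) = -18 + 3*(-283*(-72)) = -18 + 3*20376 = -18 + 61128 = 61110)
I/O(u(h), -213) = 61110/(2 + (1/4)*(-213) + (1/4)*17*(-213)**2) = 61110/(2 - 213/4 + (1/4)*17*45369) = 61110/(2 - 213/4 + 771273/4) = 61110/192767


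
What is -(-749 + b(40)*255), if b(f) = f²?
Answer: -407251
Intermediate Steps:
-(-749 + b(40)*255) = -(-749 + 40²*255) = -(-749 + 1600*255) = -(-749 + 408000) = -1*407251 = -407251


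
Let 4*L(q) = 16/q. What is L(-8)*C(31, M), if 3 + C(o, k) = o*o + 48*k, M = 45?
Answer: -1559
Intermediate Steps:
C(o, k) = -3 + o**2 + 48*k (C(o, k) = -3 + (o*o + 48*k) = -3 + (o**2 + 48*k) = -3 + o**2 + 48*k)
L(q) = 4/q (L(q) = (16/q)/4 = 4/q)
L(-8)*C(31, M) = (4/(-8))*(-3 + 31**2 + 48*45) = (4*(-1/8))*(-3 + 961 + 2160) = -1/2*3118 = -1559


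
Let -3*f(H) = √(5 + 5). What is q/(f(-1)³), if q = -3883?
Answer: 104841*√10/100 ≈ 3315.4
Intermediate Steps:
f(H) = -√10/3 (f(H) = -√(5 + 5)/3 = -√10/3)
q/(f(-1)³) = -3883*(-27*√10/100) = -(-104841)*√10/100 = 104841*√10/100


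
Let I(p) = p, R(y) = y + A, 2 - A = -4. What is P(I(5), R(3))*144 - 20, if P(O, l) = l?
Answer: 1276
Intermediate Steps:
A = 6 (A = 2 - 1*(-4) = 2 + 4 = 6)
R(y) = 6 + y (R(y) = y + 6 = 6 + y)
P(I(5), R(3))*144 - 20 = (6 + 3)*144 - 20 = 9*144 - 20 = 1296 - 20 = 1276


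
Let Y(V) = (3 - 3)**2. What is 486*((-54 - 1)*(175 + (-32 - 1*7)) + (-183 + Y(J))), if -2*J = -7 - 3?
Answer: -3724218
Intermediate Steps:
J = 5 (J = -(-7 - 3)/2 = -1/2*(-10) = 5)
Y(V) = 0 (Y(V) = 0**2 = 0)
486*((-54 - 1)*(175 + (-32 - 1*7)) + (-183 + Y(J))) = 486*((-54 - 1)*(175 + (-32 - 1*7)) + (-183 + 0)) = 486*(-55*(175 + (-32 - 7)) - 183) = 486*(-55*(175 - 39) - 183) = 486*(-55*136 - 183) = 486*(-7480 - 183) = 486*(-7663) = -3724218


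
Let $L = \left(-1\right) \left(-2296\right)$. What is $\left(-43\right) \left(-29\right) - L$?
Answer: $-1049$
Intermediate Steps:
$L = 2296$
$\left(-43\right) \left(-29\right) - L = \left(-43\right) \left(-29\right) - 2296 = 1247 - 2296 = -1049$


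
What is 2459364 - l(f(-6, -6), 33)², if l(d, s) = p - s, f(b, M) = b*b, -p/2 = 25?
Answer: 2452475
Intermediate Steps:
p = -50 (p = -2*25 = -50)
f(b, M) = b²
l(d, s) = -50 - s
2459364 - l(f(-6, -6), 33)² = 2459364 - (-50 - 1*33)² = 2459364 - (-50 - 33)² = 2459364 - 1*(-83)² = 2459364 - 1*6889 = 2459364 - 6889 = 2452475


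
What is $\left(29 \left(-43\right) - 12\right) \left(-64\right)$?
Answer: $80576$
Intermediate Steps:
$\left(29 \left(-43\right) - 12\right) \left(-64\right) = \left(-1247 - 12\right) \left(-64\right) = \left(-1259\right) \left(-64\right) = 80576$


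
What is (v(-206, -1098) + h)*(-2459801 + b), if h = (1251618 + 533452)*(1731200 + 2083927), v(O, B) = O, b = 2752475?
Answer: 1993188597215711016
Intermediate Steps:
h = 6810268753890 (h = 1785070*3815127 = 6810268753890)
(v(-206, -1098) + h)*(-2459801 + b) = (-206 + 6810268753890)*(-2459801 + 2752475) = 6810268753684*292674 = 1993188597215711016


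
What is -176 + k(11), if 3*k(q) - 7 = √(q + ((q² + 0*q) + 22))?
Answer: -521/3 + √154/3 ≈ -169.53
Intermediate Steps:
k(q) = 7/3 + √(22 + q + q²)/3 (k(q) = 7/3 + √(q + ((q² + 0*q) + 22))/3 = 7/3 + √(q + ((q² + 0) + 22))/3 = 7/3 + √(q + (q² + 22))/3 = 7/3 + √(q + (22 + q²))/3 = 7/3 + √(22 + q + q²)/3)
-176 + k(11) = -176 + (7/3 + √(22 + 11 + 11²)/3) = -176 + (7/3 + √(22 + 11 + 121)/3) = -176 + (7/3 + √154/3) = -521/3 + √154/3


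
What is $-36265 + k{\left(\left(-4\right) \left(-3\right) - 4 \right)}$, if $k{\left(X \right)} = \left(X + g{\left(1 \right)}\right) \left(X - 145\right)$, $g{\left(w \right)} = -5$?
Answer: $-36676$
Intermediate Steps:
$k{\left(X \right)} = \left(-145 + X\right) \left(-5 + X\right)$ ($k{\left(X \right)} = \left(X - 5\right) \left(X - 145\right) = \left(-5 + X\right) \left(-145 + X\right) = \left(-145 + X\right) \left(-5 + X\right)$)
$-36265 + k{\left(\left(-4\right) \left(-3\right) - 4 \right)} = -36265 + \left(725 + \left(\left(-4\right) \left(-3\right) - 4\right)^{2} - 150 \left(\left(-4\right) \left(-3\right) - 4\right)\right) = -36265 + \left(725 + \left(12 - 4\right)^{2} - 150 \left(12 - 4\right)\right) = -36265 + \left(725 + 8^{2} - 1200\right) = -36265 + \left(725 + 64 - 1200\right) = -36265 - 411 = -36676$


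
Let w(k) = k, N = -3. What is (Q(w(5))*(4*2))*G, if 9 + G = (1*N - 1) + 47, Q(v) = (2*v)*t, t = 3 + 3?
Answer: 16320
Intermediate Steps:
t = 6
Q(v) = 12*v (Q(v) = (2*v)*6 = 12*v)
G = 34 (G = -9 + ((1*(-3) - 1) + 47) = -9 + ((-3 - 1) + 47) = -9 + (-4 + 47) = -9 + 43 = 34)
(Q(w(5))*(4*2))*G = ((12*5)*(4*2))*34 = (60*8)*34 = 480*34 = 16320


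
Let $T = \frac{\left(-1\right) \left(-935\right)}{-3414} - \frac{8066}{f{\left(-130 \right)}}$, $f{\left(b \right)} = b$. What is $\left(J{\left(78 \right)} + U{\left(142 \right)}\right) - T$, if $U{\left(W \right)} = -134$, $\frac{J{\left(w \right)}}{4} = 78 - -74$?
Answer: $\frac{91477453}{221910} \approx 412.23$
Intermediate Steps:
$J{\left(w \right)} = 608$ ($J{\left(w \right)} = 4 \left(78 - -74\right) = 4 \left(78 + 74\right) = 4 \cdot 152 = 608$)
$T = \frac{13707887}{221910}$ ($T = \frac{\left(-1\right) \left(-935\right)}{-3414} - \frac{8066}{-130} = 935 \left(- \frac{1}{3414}\right) - - \frac{4033}{65} = - \frac{935}{3414} + \frac{4033}{65} = \frac{13707887}{221910} \approx 61.772$)
$\left(J{\left(78 \right)} + U{\left(142 \right)}\right) - T = \left(608 - 134\right) - \frac{13707887}{221910} = 474 - \frac{13707887}{221910} = \frac{91477453}{221910}$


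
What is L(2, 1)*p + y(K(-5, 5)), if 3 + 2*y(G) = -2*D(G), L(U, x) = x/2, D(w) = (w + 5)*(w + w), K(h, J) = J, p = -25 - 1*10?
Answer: -119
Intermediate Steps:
p = -35 (p = -25 - 10 = -35)
D(w) = 2*w*(5 + w) (D(w) = (5 + w)*(2*w) = 2*w*(5 + w))
L(U, x) = x/2 (L(U, x) = x*(1/2) = x/2)
y(G) = -3/2 - 2*G*(5 + G) (y(G) = -3/2 + (-4*G*(5 + G))/2 = -3/2 - 2*G*(5 + G))
L(2, 1)*p + y(K(-5, 5)) = ((1/2)*1)*(-35) + (-3/2 - 2*5*(5 + 5)) = (1/2)*(-35) + (-3/2 - 2*5*10) = -35/2 + (-3/2 - 100) = -35/2 - 203/2 = -119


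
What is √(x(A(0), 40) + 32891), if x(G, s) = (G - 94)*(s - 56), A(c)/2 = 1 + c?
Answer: √34363 ≈ 185.37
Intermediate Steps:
A(c) = 2 + 2*c (A(c) = 2*(1 + c) = 2 + 2*c)
x(G, s) = (-94 + G)*(-56 + s)
√(x(A(0), 40) + 32891) = √((5264 - 94*40 - 56*(2 + 2*0) + (2 + 2*0)*40) + 32891) = √((5264 - 3760 - 56*(2 + 0) + (2 + 0)*40) + 32891) = √((5264 - 3760 - 56*2 + 2*40) + 32891) = √((5264 - 3760 - 112 + 80) + 32891) = √(1472 + 32891) = √34363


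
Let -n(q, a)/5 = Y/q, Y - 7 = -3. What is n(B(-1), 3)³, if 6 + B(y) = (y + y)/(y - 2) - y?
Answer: 216000/2197 ≈ 98.316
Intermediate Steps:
Y = 4 (Y = 7 - 3 = 4)
B(y) = -6 - y + 2*y/(-2 + y) (B(y) = -6 + ((y + y)/(y - 2) - y) = -6 + ((2*y)/(-2 + y) - y) = -6 + (2*y/(-2 + y) - y) = -6 + (-y + 2*y/(-2 + y)) = -6 - y + 2*y/(-2 + y))
n(q, a) = -20/q
n(B(-1), 3)³ = (-20*(-2 - 1)/(12 - 1*(-1)² - 2*(-1)))³ = (-20*(-3/(12 - 1*1 + 2)))³ = (-20*(-3/(12 - 1 + 2)))³ = (-20/((-⅓*13)))³ = (-20/(-13/3))³ = (-20*(-3/13))³ = (60/13)³ = 216000/2197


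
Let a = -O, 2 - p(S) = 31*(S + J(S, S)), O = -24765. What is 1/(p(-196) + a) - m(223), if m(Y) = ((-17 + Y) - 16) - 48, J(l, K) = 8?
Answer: -4344489/30595 ≈ -142.00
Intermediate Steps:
m(Y) = -81 + Y (m(Y) = (-33 + Y) - 48 = -81 + Y)
p(S) = -246 - 31*S (p(S) = 2 - 31*(S + 8) = 2 - 31*(8 + S) = 2 - (248 + 31*S) = 2 + (-248 - 31*S) = -246 - 31*S)
a = 24765 (a = -1*(-24765) = 24765)
1/(p(-196) + a) - m(223) = 1/((-246 - 31*(-196)) + 24765) - (-81 + 223) = 1/((-246 + 6076) + 24765) - 1*142 = 1/(5830 + 24765) - 142 = 1/30595 - 142 = -4344489/30595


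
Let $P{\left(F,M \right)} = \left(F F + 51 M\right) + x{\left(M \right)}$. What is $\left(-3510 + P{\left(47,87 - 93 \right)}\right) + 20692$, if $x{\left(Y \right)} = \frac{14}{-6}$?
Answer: $\frac{57248}{3} \approx 19083.0$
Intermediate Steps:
$x{\left(Y \right)} = - \frac{7}{3}$ ($x{\left(Y \right)} = 14 \left(- \frac{1}{6}\right) = - \frac{7}{3}$)
$P{\left(F,M \right)} = - \frac{7}{3} + F^{2} + 51 M$ ($P{\left(F,M \right)} = \left(F F + 51 M\right) - \frac{7}{3} = \left(F^{2} + 51 M\right) - \frac{7}{3} = - \frac{7}{3} + F^{2} + 51 M$)
$\left(-3510 + P{\left(47,87 - 93 \right)}\right) + 20692 = \left(-3510 + \left(- \frac{7}{3} + 47^{2} + 51 \left(87 - 93\right)\right)\right) + 20692 = \left(-3510 + \left(- \frac{7}{3} + 2209 + 51 \left(87 - 93\right)\right)\right) + 20692 = \left(-3510 + \left(- \frac{7}{3} + 2209 + 51 \left(-6\right)\right)\right) + 20692 = \left(-3510 - - \frac{5702}{3}\right) + 20692 = \left(-3510 + \frac{5702}{3}\right) + 20692 = - \frac{4828}{3} + 20692 = \frac{57248}{3}$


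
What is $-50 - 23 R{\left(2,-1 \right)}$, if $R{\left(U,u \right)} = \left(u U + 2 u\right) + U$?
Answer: $-4$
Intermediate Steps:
$R{\left(U,u \right)} = U + 2 u + U u$ ($R{\left(U,u \right)} = \left(U u + 2 u\right) + U = \left(2 u + U u\right) + U = U + 2 u + U u$)
$-50 - 23 R{\left(2,-1 \right)} = -50 - 23 \left(2 + 2 \left(-1\right) + 2 \left(-1\right)\right) = -50 - 23 \left(2 - 2 - 2\right) = -50 - -46 = -50 + 46 = -4$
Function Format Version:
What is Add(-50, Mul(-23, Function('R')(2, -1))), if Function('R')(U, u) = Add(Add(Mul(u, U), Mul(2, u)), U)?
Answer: -4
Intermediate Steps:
Function('R')(U, u) = Add(U, Mul(2, u), Mul(U, u)) (Function('R')(U, u) = Add(Add(Mul(U, u), Mul(2, u)), U) = Add(Add(Mul(2, u), Mul(U, u)), U) = Add(U, Mul(2, u), Mul(U, u)))
Add(-50, Mul(-23, Function('R')(2, -1))) = Add(-50, Mul(-23, Add(2, Mul(2, -1), Mul(2, -1)))) = Add(-50, Mul(-23, Add(2, -2, -2))) = Add(-50, Mul(-23, -2)) = Add(-50, 46) = -4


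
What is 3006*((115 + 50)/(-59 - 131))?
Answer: -49599/19 ≈ -2610.5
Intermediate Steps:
3006*((115 + 50)/(-59 - 131)) = 3006*(165/(-190)) = 3006*(165*(-1/190)) = 3006*(-33/38) = -49599/19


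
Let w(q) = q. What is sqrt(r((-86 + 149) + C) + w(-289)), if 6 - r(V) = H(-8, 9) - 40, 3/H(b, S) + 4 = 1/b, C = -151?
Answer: I*sqrt(29315)/11 ≈ 15.565*I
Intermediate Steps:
H(b, S) = 3/(-4 + 1/b)
r(V) = 514/11 (r(V) = 6 - (-3*(-8)/(-1 + 4*(-8)) - 40) = 6 - (-3*(-8)/(-1 - 32) - 40) = 6 - (-3*(-8)/(-33) - 40) = 6 - (-3*(-8)*(-1/33) - 40) = 6 - (-8/11 - 40) = 6 - 1*(-448/11) = 6 + 448/11 = 514/11)
sqrt(r((-86 + 149) + C) + w(-289)) = sqrt(514/11 - 289) = sqrt(-2665/11) = I*sqrt(29315)/11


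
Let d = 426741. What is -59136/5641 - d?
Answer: -2407305117/5641 ≈ -4.2675e+5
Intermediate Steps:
-59136/5641 - d = -59136/5641 - 1*426741 = -59136*1/5641 - 426741 = -59136/5641 - 426741 = -2407305117/5641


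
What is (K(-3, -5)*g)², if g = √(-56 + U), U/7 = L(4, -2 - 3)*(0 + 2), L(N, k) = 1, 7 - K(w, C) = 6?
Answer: -42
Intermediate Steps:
K(w, C) = 1 (K(w, C) = 7 - 1*6 = 7 - 6 = 1)
U = 14 (U = 7*(1*(0 + 2)) = 7*(1*2) = 7*2 = 14)
g = I*√42 (g = √(-56 + 14) = √(-42) = I*√42 ≈ 6.4807*I)
(K(-3, -5)*g)² = (1*(I*√42))² = (I*√42)² = -42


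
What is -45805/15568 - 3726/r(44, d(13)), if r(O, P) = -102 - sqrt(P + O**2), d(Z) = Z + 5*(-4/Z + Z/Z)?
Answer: 35941924309/855228080 - 13041*sqrt(6734)/54935 ≈ 22.546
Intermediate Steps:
d(Z) = 5 + Z - 20/Z (d(Z) = Z + 5*(-4/Z + 1) = Z + 5*(1 - 4/Z) = Z + (5 - 20/Z) = 5 + Z - 20/Z)
-45805/15568 - 3726/r(44, d(13)) = -45805/15568 - 3726/(-102 - sqrt((5 + 13 - 20/13) + 44**2)) = -45805*1/15568 - 3726/(-102 - sqrt((5 + 13 - 20*1/13) + 1936)) = -45805/15568 - 3726/(-102 - sqrt((5 + 13 - 20/13) + 1936)) = -45805/15568 - 3726/(-102 - sqrt(214/13 + 1936)) = -45805/15568 - 3726/(-102 - sqrt(25382/13)) = -45805/15568 - 3726/(-102 - 7*sqrt(6734)/13)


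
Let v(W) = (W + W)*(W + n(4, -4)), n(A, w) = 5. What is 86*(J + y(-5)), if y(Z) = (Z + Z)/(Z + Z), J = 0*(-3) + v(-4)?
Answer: -602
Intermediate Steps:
v(W) = 2*W*(5 + W) (v(W) = (W + W)*(W + 5) = (2*W)*(5 + W) = 2*W*(5 + W))
J = -8 (J = 0*(-3) + 2*(-4)*(5 - 4) = 0 + 2*(-4)*1 = 0 - 8 = -8)
y(Z) = 1 (y(Z) = (2*Z)/((2*Z)) = (2*Z)*(1/(2*Z)) = 1)
86*(J + y(-5)) = 86*(-8 + 1) = 86*(-7) = -602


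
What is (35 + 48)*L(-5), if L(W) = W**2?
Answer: 2075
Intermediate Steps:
(35 + 48)*L(-5) = (35 + 48)*(-5)**2 = 83*25 = 2075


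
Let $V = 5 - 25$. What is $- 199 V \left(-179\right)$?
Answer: $-712420$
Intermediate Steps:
$V = -20$
$- 199 V \left(-179\right) = \left(-199\right) \left(-20\right) \left(-179\right) = 3980 \left(-179\right) = -712420$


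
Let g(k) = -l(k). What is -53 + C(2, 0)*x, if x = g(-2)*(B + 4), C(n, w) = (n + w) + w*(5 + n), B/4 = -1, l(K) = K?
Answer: -53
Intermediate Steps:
g(k) = -k
B = -4 (B = 4*(-1) = -4)
C(n, w) = n + w + w*(5 + n)
x = 0 (x = (-1*(-2))*(-4 + 4) = 2*0 = 0)
-53 + C(2, 0)*x = -53 + (2 + 6*0 + 2*0)*0 = -53 + (2 + 0 + 0)*0 = -53 + 2*0 = -53 + 0 = -53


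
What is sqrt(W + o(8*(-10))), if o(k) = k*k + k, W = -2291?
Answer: sqrt(4029) ≈ 63.474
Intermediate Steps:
o(k) = k + k**2 (o(k) = k**2 + k = k + k**2)
sqrt(W + o(8*(-10))) = sqrt(-2291 + (8*(-10))*(1 + 8*(-10))) = sqrt(-2291 - 80*(1 - 80)) = sqrt(-2291 - 80*(-79)) = sqrt(-2291 + 6320) = sqrt(4029)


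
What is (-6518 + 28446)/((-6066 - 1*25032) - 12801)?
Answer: -21928/43899 ≈ -0.49951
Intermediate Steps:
(-6518 + 28446)/((-6066 - 1*25032) - 12801) = 21928/((-6066 - 25032) - 12801) = 21928/(-31098 - 12801) = 21928/(-43899) = 21928*(-1/43899) = -21928/43899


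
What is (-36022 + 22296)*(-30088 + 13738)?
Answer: 224420100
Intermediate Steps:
(-36022 + 22296)*(-30088 + 13738) = -13726*(-16350) = 224420100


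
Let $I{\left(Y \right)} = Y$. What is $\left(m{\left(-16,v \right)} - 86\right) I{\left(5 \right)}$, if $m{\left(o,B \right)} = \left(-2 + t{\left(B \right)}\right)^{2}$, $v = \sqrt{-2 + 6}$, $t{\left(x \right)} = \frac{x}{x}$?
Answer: $-425$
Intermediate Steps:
$t{\left(x \right)} = 1$
$v = 2$ ($v = \sqrt{4} = 2$)
$m{\left(o,B \right)} = 1$ ($m{\left(o,B \right)} = \left(-2 + 1\right)^{2} = \left(-1\right)^{2} = 1$)
$\left(m{\left(-16,v \right)} - 86\right) I{\left(5 \right)} = \left(1 - 86\right) 5 = \left(-85\right) 5 = -425$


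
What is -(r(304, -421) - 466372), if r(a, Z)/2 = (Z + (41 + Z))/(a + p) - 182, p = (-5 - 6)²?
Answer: 198364402/425 ≈ 4.6674e+5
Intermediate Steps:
p = 121 (p = (-11)² = 121)
r(a, Z) = -364 + 2*(41 + 2*Z)/(121 + a) (r(a, Z) = 2*((Z + (41 + Z))/(a + 121) - 182) = 2*((41 + 2*Z)/(121 + a) - 182) = 2*(-182 + (41 + 2*Z)/(121 + a)) = -364 + 2*(41 + 2*Z)/(121 + a))
-(r(304, -421) - 466372) = -(2*(-21981 - 182*304 + 2*(-421))/(121 + 304) - 466372) = -(2*(-21981 - 55328 - 842)/425 - 466372) = -(2*(1/425)*(-78151) - 466372) = -(-156302/425 - 466372) = -1*(-198364402/425) = 198364402/425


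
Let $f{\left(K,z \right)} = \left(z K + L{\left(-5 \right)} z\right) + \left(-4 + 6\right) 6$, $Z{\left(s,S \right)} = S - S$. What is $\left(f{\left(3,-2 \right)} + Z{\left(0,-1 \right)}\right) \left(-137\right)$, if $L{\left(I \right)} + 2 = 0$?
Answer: $-1370$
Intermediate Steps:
$Z{\left(s,S \right)} = 0$
$L{\left(I \right)} = -2$ ($L{\left(I \right)} = -2 + 0 = -2$)
$f{\left(K,z \right)} = 12 - 2 z + K z$ ($f{\left(K,z \right)} = \left(z K - 2 z\right) + \left(-4 + 6\right) 6 = \left(K z - 2 z\right) + 2 \cdot 6 = \left(- 2 z + K z\right) + 12 = 12 - 2 z + K z$)
$\left(f{\left(3,-2 \right)} + Z{\left(0,-1 \right)}\right) \left(-137\right) = \left(\left(12 - -4 + 3 \left(-2\right)\right) + 0\right) \left(-137\right) = \left(\left(12 + 4 - 6\right) + 0\right) \left(-137\right) = \left(10 + 0\right) \left(-137\right) = 10 \left(-137\right) = -1370$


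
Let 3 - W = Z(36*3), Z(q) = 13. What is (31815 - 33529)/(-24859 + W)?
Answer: 1714/24869 ≈ 0.068921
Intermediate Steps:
W = -10 (W = 3 - 1*13 = 3 - 13 = -10)
(31815 - 33529)/(-24859 + W) = (31815 - 33529)/(-24859 - 10) = -1714/(-24869) = -1714*(-1/24869) = 1714/24869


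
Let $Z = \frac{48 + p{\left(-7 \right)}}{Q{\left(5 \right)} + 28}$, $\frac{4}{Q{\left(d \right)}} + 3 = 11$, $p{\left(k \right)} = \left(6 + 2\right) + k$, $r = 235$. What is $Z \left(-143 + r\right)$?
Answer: $\frac{9016}{57} \approx 158.18$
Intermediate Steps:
$p{\left(k \right)} = 8 + k$
$Q{\left(d \right)} = \frac{1}{2}$ ($Q{\left(d \right)} = \frac{4}{-3 + 11} = \frac{4}{8} = 4 \cdot \frac{1}{8} = \frac{1}{2}$)
$Z = \frac{98}{57}$ ($Z = \frac{48 + \left(8 - 7\right)}{\frac{1}{2} + 28} = \frac{48 + 1}{\frac{57}{2}} = 49 \cdot \frac{2}{57} = \frac{98}{57} \approx 1.7193$)
$Z \left(-143 + r\right) = \frac{98 \left(-143 + 235\right)}{57} = \frac{98}{57} \cdot 92 = \frac{9016}{57}$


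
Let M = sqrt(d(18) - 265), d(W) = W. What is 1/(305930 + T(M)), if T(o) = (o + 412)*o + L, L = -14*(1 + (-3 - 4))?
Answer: 16093/4922915003 - 412*I*sqrt(247)/93535385057 ≈ 3.269e-6 - 6.9226e-8*I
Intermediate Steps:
L = 84 (L = -14*(1 - 7) = -14*(-6) = 84)
M = I*sqrt(247) (M = sqrt(18 - 265) = sqrt(-247) = I*sqrt(247) ≈ 15.716*I)
T(o) = 84 + o*(412 + o) (T(o) = (o + 412)*o + 84 = (412 + o)*o + 84 = o*(412 + o) + 84 = 84 + o*(412 + o))
1/(305930 + T(M)) = 1/(305930 + (84 + (I*sqrt(247))**2 + 412*(I*sqrt(247)))) = 1/(305930 + (84 - 247 + 412*I*sqrt(247))) = 1/(305930 + (-163 + 412*I*sqrt(247))) = 1/(305767 + 412*I*sqrt(247))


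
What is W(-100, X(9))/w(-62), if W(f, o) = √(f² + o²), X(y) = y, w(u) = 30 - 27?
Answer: √10081/3 ≈ 33.468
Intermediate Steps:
w(u) = 3
W(-100, X(9))/w(-62) = √((-100)² + 9²)/3 = √(10000 + 81)*(⅓) = √10081*(⅓) = √10081/3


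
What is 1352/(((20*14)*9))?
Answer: 169/315 ≈ 0.53651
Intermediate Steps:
1352/(((20*14)*9)) = 1352/((280*9)) = 1352/2520 = 1352*(1/2520) = 169/315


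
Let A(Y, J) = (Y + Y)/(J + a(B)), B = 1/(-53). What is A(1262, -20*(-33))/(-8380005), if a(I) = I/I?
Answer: -2524/5539183305 ≈ -4.5566e-7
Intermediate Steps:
B = -1/53 ≈ -0.018868
a(I) = 1
A(Y, J) = 2*Y/(1 + J) (A(Y, J) = (Y + Y)/(J + 1) = (2*Y)/(1 + J) = 2*Y/(1 + J))
A(1262, -20*(-33))/(-8380005) = (2*1262/(1 - 20*(-33)))/(-8380005) = (2*1262/(1 + 660))*(-1/8380005) = (2*1262/661)*(-1/8380005) = (2*1262*(1/661))*(-1/8380005) = (2524/661)*(-1/8380005) = -2524/5539183305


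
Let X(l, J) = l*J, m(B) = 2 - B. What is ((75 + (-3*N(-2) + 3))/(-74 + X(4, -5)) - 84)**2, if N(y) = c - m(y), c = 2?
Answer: 15920100/2209 ≈ 7206.9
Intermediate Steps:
X(l, J) = J*l
N(y) = y (N(y) = 2 - (2 - y) = 2 + (-2 + y) = y)
((75 + (-3*N(-2) + 3))/(-74 + X(4, -5)) - 84)**2 = ((75 + (-3*(-2) + 3))/(-74 - 5*4) - 84)**2 = ((75 + (6 + 3))/(-74 - 20) - 84)**2 = ((75 + 9)/(-94) - 84)**2 = (84*(-1/94) - 84)**2 = (-42/47 - 84)**2 = (-3990/47)**2 = 15920100/2209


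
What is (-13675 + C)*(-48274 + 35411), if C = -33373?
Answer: 605178424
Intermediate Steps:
(-13675 + C)*(-48274 + 35411) = (-13675 - 33373)*(-48274 + 35411) = -47048*(-12863) = 605178424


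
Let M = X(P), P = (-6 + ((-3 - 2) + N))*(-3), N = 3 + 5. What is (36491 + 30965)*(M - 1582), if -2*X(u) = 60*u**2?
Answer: -270633472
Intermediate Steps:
N = 8
P = 9 (P = (-6 + ((-3 - 2) + 8))*(-3) = (-6 + (-5 + 8))*(-3) = (-6 + 3)*(-3) = -3*(-3) = 9)
X(u) = -30*u**2
M = -2430 (M = -30*9**2 = -30*81 = -2430)
(36491 + 30965)*(M - 1582) = (36491 + 30965)*(-2430 - 1582) = 67456*(-4012) = -270633472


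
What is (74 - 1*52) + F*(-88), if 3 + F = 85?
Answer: -7194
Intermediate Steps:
F = 82 (F = -3 + 85 = 82)
(74 - 1*52) + F*(-88) = (74 - 1*52) + 82*(-88) = (74 - 52) - 7216 = 22 - 7216 = -7194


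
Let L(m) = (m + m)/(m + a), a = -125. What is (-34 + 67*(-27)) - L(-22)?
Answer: -270965/147 ≈ -1843.3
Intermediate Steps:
L(m) = 2*m/(-125 + m) (L(m) = (m + m)/(m - 125) = (2*m)/(-125 + m) = 2*m/(-125 + m))
(-34 + 67*(-27)) - L(-22) = (-34 + 67*(-27)) - 2*(-22)/(-125 - 22) = (-34 - 1809) - 2*(-22)/(-147) = -1843 - 2*(-22)*(-1)/147 = -1843 - 1*44/147 = -1843 - 44/147 = -270965/147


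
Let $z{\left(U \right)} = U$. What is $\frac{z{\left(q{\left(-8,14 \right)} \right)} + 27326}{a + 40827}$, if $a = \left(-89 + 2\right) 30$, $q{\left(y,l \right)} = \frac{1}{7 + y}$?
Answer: $\frac{27325}{38217} \approx 0.715$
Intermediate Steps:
$a = -2610$ ($a = \left(-87\right) 30 = -2610$)
$\frac{z{\left(q{\left(-8,14 \right)} \right)} + 27326}{a + 40827} = \frac{\frac{1}{7 - 8} + 27326}{-2610 + 40827} = \frac{\frac{1}{-1} + 27326}{38217} = \left(-1 + 27326\right) \frac{1}{38217} = 27325 \cdot \frac{1}{38217} = \frac{27325}{38217}$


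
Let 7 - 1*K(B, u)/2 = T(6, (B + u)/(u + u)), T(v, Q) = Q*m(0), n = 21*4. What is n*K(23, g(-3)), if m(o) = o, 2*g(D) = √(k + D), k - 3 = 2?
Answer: 1176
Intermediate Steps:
k = 5 (k = 3 + 2 = 5)
n = 84
g(D) = √(5 + D)/2
T(v, Q) = 0 (T(v, Q) = Q*0 = 0)
K(B, u) = 14 (K(B, u) = 14 - 2*0 = 14 + 0 = 14)
n*K(23, g(-3)) = 84*14 = 1176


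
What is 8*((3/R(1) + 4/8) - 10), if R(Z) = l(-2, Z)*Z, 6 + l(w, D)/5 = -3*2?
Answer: -382/5 ≈ -76.400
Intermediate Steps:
l(w, D) = -60 (l(w, D) = -30 + 5*(-3*2) = -30 + 5*(-6) = -30 - 30 = -60)
R(Z) = -60*Z
8*((3/R(1) + 4/8) - 10) = 8*((3/((-60*1)) + 4/8) - 10) = 8*((3/(-60) + 4*(⅛)) - 10) = 8*((3*(-1/60) + ½) - 10) = 8*((-1/20 + ½) - 10) = 8*(9/20 - 10) = 8*(-191/20) = -382/5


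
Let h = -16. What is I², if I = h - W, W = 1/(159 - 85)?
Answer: 1404225/5476 ≈ 256.43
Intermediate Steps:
W = 1/74 ≈ 0.013514
I = -1185/74 (I = -16 - 1*1/74 = -16 - 1/74 = -1185/74 ≈ -16.014)
I² = (-1185/74)² = 1404225/5476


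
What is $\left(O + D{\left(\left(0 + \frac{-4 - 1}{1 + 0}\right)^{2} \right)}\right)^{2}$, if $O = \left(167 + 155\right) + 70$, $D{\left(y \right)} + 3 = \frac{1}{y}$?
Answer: $\frac{94595076}{625} \approx 1.5135 \cdot 10^{5}$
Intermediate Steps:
$D{\left(y \right)} = -3 + \frac{1}{y}$
$O = 392$ ($O = 322 + 70 = 392$)
$\left(O + D{\left(\left(0 + \frac{-4 - 1}{1 + 0}\right)^{2} \right)}\right)^{2} = \left(392 - \left(3 - \frac{1}{\left(0 + \frac{-4 - 1}{1 + 0}\right)^{2}}\right)\right)^{2} = \left(392 - \left(3 - \frac{1}{\left(0 - \frac{5}{1}\right)^{2}}\right)\right)^{2} = \left(392 - \left(3 - \frac{1}{\left(0 - 5\right)^{2}}\right)\right)^{2} = \left(392 - \left(3 - \frac{1}{\left(-5\right)^{2}}\right)\right)^{2} = \left(392 - \left(3 - \frac{1}{25}\right)\right)^{2} = \left(392 + \left(-3 + \frac{1}{25}\right)\right)^{2} = \left(392 - \frac{74}{25}\right)^{2} = \left(\frac{9726}{25}\right)^{2} = \frac{94595076}{625}$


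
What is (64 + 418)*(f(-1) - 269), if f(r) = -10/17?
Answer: -2209006/17 ≈ -1.2994e+5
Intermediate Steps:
f(r) = -10/17 (f(r) = -10*1/17 = -10/17)
(64 + 418)*(f(-1) - 269) = (64 + 418)*(-10/17 - 269) = 482*(-4583/17) = -2209006/17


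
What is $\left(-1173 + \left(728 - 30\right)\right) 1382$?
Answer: $-656450$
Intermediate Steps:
$\left(-1173 + \left(728 - 30\right)\right) 1382 = \left(-1173 + 698\right) 1382 = \left(-475\right) 1382 = -656450$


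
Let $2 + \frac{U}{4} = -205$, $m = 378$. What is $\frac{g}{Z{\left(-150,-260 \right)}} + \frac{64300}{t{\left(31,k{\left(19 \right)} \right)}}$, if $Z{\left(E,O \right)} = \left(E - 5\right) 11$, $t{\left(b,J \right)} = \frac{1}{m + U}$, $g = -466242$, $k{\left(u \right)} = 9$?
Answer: $- \frac{49333708758}{1705} \approx -2.8935 \cdot 10^{7}$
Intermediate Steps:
$U = -828$ ($U = -8 + 4 \left(-205\right) = -8 - 820 = -828$)
$t{\left(b,J \right)} = - \frac{1}{450}$ ($t{\left(b,J \right)} = \frac{1}{378 - 828} = \frac{1}{-450} = - \frac{1}{450}$)
$Z{\left(E,O \right)} = -55 + 11 E$ ($Z{\left(E,O \right)} = \left(-5 + E\right) 11 = -55 + 11 E$)
$\frac{g}{Z{\left(-150,-260 \right)}} + \frac{64300}{t{\left(31,k{\left(19 \right)} \right)}} = - \frac{466242}{-55 + 11 \left(-150\right)} + \frac{64300}{- \frac{1}{450}} = - \frac{466242}{-55 - 1650} + 64300 \left(-450\right) = - \frac{466242}{-1705} - 28935000 = \left(-466242\right) \left(- \frac{1}{1705}\right) - 28935000 = \frac{466242}{1705} - 28935000 = - \frac{49333708758}{1705}$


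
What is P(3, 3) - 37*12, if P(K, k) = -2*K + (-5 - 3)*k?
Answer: -474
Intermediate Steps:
P(K, k) = -8*k - 2*K (P(K, k) = -2*K - 8*k = -8*k - 2*K)
P(3, 3) - 37*12 = (-8*3 - 2*3) - 37*12 = (-24 - 6) - 444 = -30 - 444 = -474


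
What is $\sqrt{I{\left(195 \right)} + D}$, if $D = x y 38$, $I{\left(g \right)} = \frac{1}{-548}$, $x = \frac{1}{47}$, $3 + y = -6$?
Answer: $\frac{i \sqrt{1207074257}}{12878} \approx 2.6979 i$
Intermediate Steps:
$y = -9$ ($y = -3 - 6 = -9$)
$x = \frac{1}{47} \approx 0.021277$
$I{\left(g \right)} = - \frac{1}{548}$
$D = - \frac{342}{47}$ ($D = \frac{1}{47} \left(-9\right) 38 = \left(- \frac{9}{47}\right) 38 = - \frac{342}{47} \approx -7.2766$)
$\sqrt{I{\left(195 \right)} + D} = \sqrt{- \frac{1}{548} - \frac{342}{47}} = \sqrt{- \frac{187463}{25756}} = \frac{i \sqrt{1207074257}}{12878}$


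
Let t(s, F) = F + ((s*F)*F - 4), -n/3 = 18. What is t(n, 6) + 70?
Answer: -1872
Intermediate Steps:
n = -54 (n = -3*18 = -54)
t(s, F) = -4 + F + s*F² (t(s, F) = F + ((F*s)*F - 4) = F + (s*F² - 4) = F + (-4 + s*F²) = -4 + F + s*F²)
t(n, 6) + 70 = (-4 + 6 - 54*6²) + 70 = (-4 + 6 - 54*36) + 70 = (-4 + 6 - 1944) + 70 = -1942 + 70 = -1872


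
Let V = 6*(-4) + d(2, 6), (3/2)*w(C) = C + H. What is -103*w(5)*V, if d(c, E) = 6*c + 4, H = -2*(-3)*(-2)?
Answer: -11536/3 ≈ -3845.3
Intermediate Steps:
H = -12 (H = 6*(-2) = -12)
d(c, E) = 4 + 6*c
w(C) = -8 + 2*C/3 (w(C) = 2*(C - 12)/3 = 2*(-12 + C)/3 = -8 + 2*C/3)
V = -8 (V = 6*(-4) + (4 + 6*2) = -24 + (4 + 12) = -24 + 16 = -8)
-103*w(5)*V = -103*(-8 + (⅔)*5)*(-8) = -103*(-8 + 10/3)*(-8) = -(-1442)*(-8)/3 = -103*112/3 = -11536/3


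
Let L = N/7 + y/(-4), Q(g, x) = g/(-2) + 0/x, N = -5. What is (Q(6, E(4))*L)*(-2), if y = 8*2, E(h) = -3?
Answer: -198/7 ≈ -28.286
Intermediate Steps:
y = 16
Q(g, x) = -g/2 (Q(g, x) = g*(-½) + 0 = -g/2 + 0 = -g/2)
L = -33/7 (L = -5/7 + 16/(-4) = -5*⅐ + 16*(-¼) = -5/7 - 4 = -33/7 ≈ -4.7143)
(Q(6, E(4))*L)*(-2) = (-½*6*(-33/7))*(-2) = -3*(-33/7)*(-2) = (99/7)*(-2) = -198/7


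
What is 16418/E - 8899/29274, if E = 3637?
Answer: 448254869/106469538 ≈ 4.2102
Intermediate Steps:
16418/E - 8899/29274 = 16418/3637 - 8899/29274 = 448254869/106469538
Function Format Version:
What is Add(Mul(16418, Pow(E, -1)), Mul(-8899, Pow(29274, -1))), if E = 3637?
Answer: Rational(448254869, 106469538) ≈ 4.2102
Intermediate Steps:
Add(Mul(16418, Pow(E, -1)), Mul(-8899, Pow(29274, -1))) = Add(Mul(16418, Pow(3637, -1)), Mul(-8899, Pow(29274, -1))) = Add(Mul(16418, Rational(1, 3637)), Mul(-8899, Rational(1, 29274))) = Add(Rational(16418, 3637), Rational(-8899, 29274)) = Rational(448254869, 106469538)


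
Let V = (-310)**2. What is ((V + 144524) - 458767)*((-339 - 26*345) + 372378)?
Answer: -79200960867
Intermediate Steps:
V = 96100
((V + 144524) - 458767)*((-339 - 26*345) + 372378) = ((96100 + 144524) - 458767)*((-339 - 26*345) + 372378) = (240624 - 458767)*((-339 - 8970) + 372378) = -218143*(-9309 + 372378) = -218143*363069 = -79200960867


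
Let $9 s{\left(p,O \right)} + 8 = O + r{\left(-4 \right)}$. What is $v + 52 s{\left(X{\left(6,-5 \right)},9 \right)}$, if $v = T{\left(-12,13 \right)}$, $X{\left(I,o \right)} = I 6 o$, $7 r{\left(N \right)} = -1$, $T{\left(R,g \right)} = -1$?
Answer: $\frac{83}{21} \approx 3.9524$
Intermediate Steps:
$r{\left(N \right)} = - \frac{1}{7}$ ($r{\left(N \right)} = \frac{1}{7} \left(-1\right) = - \frac{1}{7}$)
$X{\left(I,o \right)} = 6 I o$
$v = -1$
$s{\left(p,O \right)} = - \frac{19}{21} + \frac{O}{9}$ ($s{\left(p,O \right)} = - \frac{8}{9} + \frac{O - \frac{1}{7}}{9} = - \frac{8}{9} + \frac{- \frac{1}{7} + O}{9} = - \frac{8}{9} + \left(- \frac{1}{63} + \frac{O}{9}\right) = - \frac{19}{21} + \frac{O}{9}$)
$v + 52 s{\left(X{\left(6,-5 \right)},9 \right)} = -1 + 52 \left(- \frac{19}{21} + \frac{1}{9} \cdot 9\right) = -1 + 52 \left(- \frac{19}{21} + 1\right) = -1 + 52 \cdot \frac{2}{21} = -1 + \frac{104}{21} = \frac{83}{21}$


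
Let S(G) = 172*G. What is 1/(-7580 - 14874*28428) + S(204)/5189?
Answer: 22397453278267/3312254476968 ≈ 6.7620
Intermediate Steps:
1/(-7580 - 14874*28428) + S(204)/5189 = 1/(-7580 - 14874*28428) + (172*204)/5189 = (1/28428)/(-22454) + 35088*(1/5189) = -1/22454*1/28428 + 35088/5189 = -1/638322312 + 35088/5189 = 22397453278267/3312254476968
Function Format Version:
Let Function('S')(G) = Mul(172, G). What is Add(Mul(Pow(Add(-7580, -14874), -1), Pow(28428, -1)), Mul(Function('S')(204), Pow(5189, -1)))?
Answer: Rational(22397453278267, 3312254476968) ≈ 6.7620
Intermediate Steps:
Add(Mul(Pow(Add(-7580, -14874), -1), Pow(28428, -1)), Mul(Function('S')(204), Pow(5189, -1))) = Add(Mul(Pow(Add(-7580, -14874), -1), Pow(28428, -1)), Mul(Mul(172, 204), Pow(5189, -1))) = Add(Mul(Pow(-22454, -1), Rational(1, 28428)), Mul(35088, Rational(1, 5189))) = Add(Mul(Rational(-1, 22454), Rational(1, 28428)), Rational(35088, 5189)) = Add(Rational(-1, 638322312), Rational(35088, 5189)) = Rational(22397453278267, 3312254476968)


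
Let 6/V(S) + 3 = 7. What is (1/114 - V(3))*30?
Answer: -850/19 ≈ -44.737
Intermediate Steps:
V(S) = 3/2 (V(S) = 6/(-3 + 7) = 6/4 = 6*(¼) = 3/2)
(1/114 - V(3))*30 = (1/114 - 1*3/2)*30 = (1/114 - 3/2)*30 = -85/57*30 = -850/19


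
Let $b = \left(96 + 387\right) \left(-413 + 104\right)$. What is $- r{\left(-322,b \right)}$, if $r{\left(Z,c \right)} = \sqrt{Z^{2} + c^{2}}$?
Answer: $- 161 \sqrt{859333} \approx -1.4925 \cdot 10^{5}$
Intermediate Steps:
$b = -149247$ ($b = 483 \left(-309\right) = -149247$)
$- r{\left(-322,b \right)} = - \sqrt{\left(-322\right)^{2} + \left(-149247\right)^{2}} = - \sqrt{103684 + 22274667009} = - \sqrt{22274770693} = - 161 \sqrt{859333}$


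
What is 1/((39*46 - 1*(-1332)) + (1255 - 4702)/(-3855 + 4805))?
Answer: 950/2966253 ≈ 0.00032027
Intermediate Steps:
1/((39*46 - 1*(-1332)) + (1255 - 4702)/(-3855 + 4805)) = 1/((1794 + 1332) - 3447/950) = 1/(3126 - 3447*1/950) = 1/(3126 - 3447/950) = 1/(2966253/950) = 950/2966253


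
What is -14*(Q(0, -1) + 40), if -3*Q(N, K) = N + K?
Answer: -1694/3 ≈ -564.67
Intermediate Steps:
Q(N, K) = -K/3 - N/3 (Q(N, K) = -(N + K)/3 = -(K + N)/3 = -K/3 - N/3)
-14*(Q(0, -1) + 40) = -14*((-⅓*(-1) - ⅓*0) + 40) = -14*((⅓ + 0) + 40) = -14*(⅓ + 40) = -14*121/3 = -1694/3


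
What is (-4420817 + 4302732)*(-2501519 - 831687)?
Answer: 393601630510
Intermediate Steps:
(-4420817 + 4302732)*(-2501519 - 831687) = -118085*(-3333206) = 393601630510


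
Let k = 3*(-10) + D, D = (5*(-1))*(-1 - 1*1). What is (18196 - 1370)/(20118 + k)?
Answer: 8413/10049 ≈ 0.83720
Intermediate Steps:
D = 10 (D = -5*(-1 - 1) = -5*(-2) = 10)
k = -20 (k = 3*(-10) + 10 = -30 + 10 = -20)
(18196 - 1370)/(20118 + k) = (18196 - 1370)/(20118 - 20) = 16826/20098 = 16826*(1/20098) = 8413/10049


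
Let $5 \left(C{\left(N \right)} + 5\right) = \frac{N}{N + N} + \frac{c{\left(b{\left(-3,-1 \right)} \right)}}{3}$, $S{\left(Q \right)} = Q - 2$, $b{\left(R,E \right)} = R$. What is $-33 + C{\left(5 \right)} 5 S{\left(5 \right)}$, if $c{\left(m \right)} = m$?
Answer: $- \frac{219}{2} \approx -109.5$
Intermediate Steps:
$S{\left(Q \right)} = -2 + Q$
$C{\left(N \right)} = - \frac{51}{10}$ ($C{\left(N \right)} = -5 + \frac{\frac{N}{N + N} - \frac{3}{3}}{5} = -5 + \frac{\frac{N}{2 N} - 1}{5} = -5 + \frac{N \frac{1}{2 N} - 1}{5} = -5 + \frac{\frac{1}{2} - 1}{5} = -5 + \frac{1}{5} \left(- \frac{1}{2}\right) = -5 - \frac{1}{10} = - \frac{51}{10}$)
$-33 + C{\left(5 \right)} 5 S{\left(5 \right)} = -33 + \left(- \frac{51}{10}\right) 5 \left(-2 + 5\right) = -33 - \frac{153}{2} = - \frac{219}{2}$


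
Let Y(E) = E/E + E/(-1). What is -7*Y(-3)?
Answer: -28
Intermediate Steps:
Y(E) = 1 - E (Y(E) = 1 + E*(-1) = 1 - E)
-7*Y(-3) = -7*(1 - 1*(-3)) = -7*(1 + 3) = -7*4 = -28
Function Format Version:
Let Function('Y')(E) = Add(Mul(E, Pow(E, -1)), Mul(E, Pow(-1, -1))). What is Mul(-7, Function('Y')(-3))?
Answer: -28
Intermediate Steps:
Function('Y')(E) = Add(1, Mul(-1, E)) (Function('Y')(E) = Add(1, Mul(E, -1)) = Add(1, Mul(-1, E)))
Mul(-7, Function('Y')(-3)) = Mul(-7, Add(1, Mul(-1, -3))) = Mul(-7, Add(1, 3)) = Mul(-7, 4) = -28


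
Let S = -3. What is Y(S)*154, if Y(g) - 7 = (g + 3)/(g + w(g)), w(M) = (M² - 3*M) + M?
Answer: 1078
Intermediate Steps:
w(M) = M² - 2*M
Y(g) = 7 + (3 + g)/(g + g*(-2 + g)) (Y(g) = 7 + (g + 3)/(g + g*(-2 + g)) = 7 + (3 + g)/(g + g*(-2 + g)))
Y(S)*154 = ((3 - 6*(-3) + 7*(-3)²)/((-3)*(-1 - 3)))*154 = -⅓*(3 + 18 + 7*9)/(-4)*154 = -⅓*(-¼)*(3 + 18 + 63)*154 = -⅓*(-¼)*84*154 = 7*154 = 1078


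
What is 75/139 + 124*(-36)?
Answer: -620421/139 ≈ -4463.5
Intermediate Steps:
75/139 + 124*(-36) = 75*(1/139) - 4464 = 75/139 - 4464 = -620421/139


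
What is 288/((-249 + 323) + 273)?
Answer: 288/347 ≈ 0.82997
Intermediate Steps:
288/((-249 + 323) + 273) = 288/(74 + 273) = 288/347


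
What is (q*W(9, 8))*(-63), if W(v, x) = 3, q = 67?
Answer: -12663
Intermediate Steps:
(q*W(9, 8))*(-63) = (67*3)*(-63) = 201*(-63) = -12663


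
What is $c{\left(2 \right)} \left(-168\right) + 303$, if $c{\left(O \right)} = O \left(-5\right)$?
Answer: $1983$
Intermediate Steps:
$c{\left(O \right)} = - 5 O$
$c{\left(2 \right)} \left(-168\right) + 303 = \left(-5\right) 2 \left(-168\right) + 303 = \left(-10\right) \left(-168\right) + 303 = 1680 + 303 = 1983$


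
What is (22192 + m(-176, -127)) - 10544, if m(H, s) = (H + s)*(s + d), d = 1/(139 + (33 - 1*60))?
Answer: 5614145/112 ≈ 50126.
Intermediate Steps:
d = 1/112 (d = 1/(139 + (33 - 60)) = 1/(139 - 27) = 1/112 ≈ 0.0089286)
m(H, s) = (1/112 + s)*(H + s) (m(H, s) = (H + s)*(s + 1/112) = (H + s)*(1/112 + s) = (1/112 + s)*(H + s))
(22192 + m(-176, -127)) - 10544 = (22192 + ((-127)² + (1/112)*(-176) + (1/112)*(-127) - 176*(-127))) - 10544 = (22192 + (16129 - 11/7 - 127/112 + 22352)) - 10544 = (22192 + 4309569/112) - 10544 = 6795073/112 - 10544 = 5614145/112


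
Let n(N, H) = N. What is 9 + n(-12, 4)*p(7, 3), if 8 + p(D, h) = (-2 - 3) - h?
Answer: 201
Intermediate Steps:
p(D, h) = -13 - h (p(D, h) = -8 + ((-2 - 3) - h) = -8 + (-5 - h) = -13 - h)
9 + n(-12, 4)*p(7, 3) = 9 - 12*(-13 - 1*3) = 9 - 12*(-13 - 3) = 9 - 12*(-16) = 9 + 192 = 201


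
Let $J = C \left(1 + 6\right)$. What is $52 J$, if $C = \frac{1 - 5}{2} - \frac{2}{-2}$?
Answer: $-364$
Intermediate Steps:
$C = -1$ ($C = \left(-4\right) \frac{1}{2} - -1 = -2 + 1 = -1$)
$J = -7$ ($J = - (1 + 6) = \left(-1\right) 7 = -7$)
$52 J = 52 \left(-7\right) = -364$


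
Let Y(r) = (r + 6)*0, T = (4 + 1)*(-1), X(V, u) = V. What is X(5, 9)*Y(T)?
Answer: 0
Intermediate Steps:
T = -5 (T = 5*(-1) = -5)
Y(r) = 0 (Y(r) = (6 + r)*0 = 0)
X(5, 9)*Y(T) = 5*0 = 0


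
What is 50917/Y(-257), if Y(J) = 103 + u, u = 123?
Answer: 50917/226 ≈ 225.30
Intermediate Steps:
Y(J) = 226 (Y(J) = 103 + 123 = 226)
50917/Y(-257) = 50917/226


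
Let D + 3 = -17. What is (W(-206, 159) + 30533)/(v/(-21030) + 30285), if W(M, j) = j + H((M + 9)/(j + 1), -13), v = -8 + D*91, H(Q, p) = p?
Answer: 322589685/318447689 ≈ 1.0130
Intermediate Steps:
D = -20 (D = -3 - 17 = -20)
v = -1828 (v = -8 - 20*91 = -8 - 1820 = -1828)
W(M, j) = -13 + j (W(M, j) = j - 13 = -13 + j)
(W(-206, 159) + 30533)/(v/(-21030) + 30285) = ((-13 + 159) + 30533)/(-1828/(-21030) + 30285) = (146 + 30533)/(-1828*(-1/21030) + 30285) = 30679/(914/10515 + 30285) = 30679/(318447689/10515) = 30679*(10515/318447689) = 322589685/318447689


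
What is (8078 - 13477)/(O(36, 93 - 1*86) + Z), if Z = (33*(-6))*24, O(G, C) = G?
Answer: 5399/4716 ≈ 1.1448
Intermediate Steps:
Z = -4752 (Z = -198*24 = -4752)
(8078 - 13477)/(O(36, 93 - 1*86) + Z) = (8078 - 13477)/(36 - 4752) = -5399/(-4716) = -5399*(-1/4716) = 5399/4716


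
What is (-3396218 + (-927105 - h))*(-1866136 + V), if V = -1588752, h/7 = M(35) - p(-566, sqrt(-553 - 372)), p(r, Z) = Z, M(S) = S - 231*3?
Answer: 14920683538696 - 120921080*I*sqrt(37) ≈ 1.4921e+13 - 7.3553e+8*I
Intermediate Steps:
M(S) = -693 + S (M(S) = S - 693 = -693 + S)
h = -4606 - 35*I*sqrt(37) (h = 7*((-693 + 35) - sqrt(-553 - 372)) = 7*(-658 - sqrt(-925)) = 7*(-658 - 5*I*sqrt(37)) = -4606 - 35*I*sqrt(37) ≈ -4606.0 - 212.9*I)
(-3396218 + (-927105 - h))*(-1866136 + V) = (-3396218 + (-927105 - (-4606 - 35*I*sqrt(37))))*(-1866136 - 1588752) = (-3396218 + (-927105 + (4606 + 35*I*sqrt(37))))*(-3454888) = (-3396218 + (-922499 + 35*I*sqrt(37)))*(-3454888) = (-4318717 + 35*I*sqrt(37))*(-3454888) = 14920683538696 - 120921080*I*sqrt(37)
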